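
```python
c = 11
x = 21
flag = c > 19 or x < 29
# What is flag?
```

Trace:
`c = 11` → c = 11
`x = 21` → x = 21
`flag = c > 19 or x < 29` → flag = True
So flag = True

Answer: True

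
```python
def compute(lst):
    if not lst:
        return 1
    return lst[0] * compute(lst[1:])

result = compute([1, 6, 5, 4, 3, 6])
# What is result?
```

Product over [1, 6, 5, 4, 3, 6] = 1 * 6 * 5 * 4 * 3 * 6 = 2160

Answer: 2160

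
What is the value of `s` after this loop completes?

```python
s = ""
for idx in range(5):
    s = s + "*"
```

Repeat '*' 5 times
`s` takes the values: "" → "*" → "**" → "***" → "****" → "*****"

Answer: "*****"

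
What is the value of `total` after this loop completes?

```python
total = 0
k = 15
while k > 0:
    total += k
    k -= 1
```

Sum 15 down to 1
`total` takes the values: 0 → 15 → 29 → 42 → 54 → 65 → 75 → 84 → 92 → 99 → 105 → 110 → 114 → 117 → 119 → 120

Answer: 120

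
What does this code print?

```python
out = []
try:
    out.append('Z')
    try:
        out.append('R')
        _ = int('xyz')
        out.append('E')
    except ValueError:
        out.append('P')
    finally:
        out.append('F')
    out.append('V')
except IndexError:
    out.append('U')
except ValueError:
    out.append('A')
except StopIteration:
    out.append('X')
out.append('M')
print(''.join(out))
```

Execution trace: 'Z' (try body) → 'R' (inner try body) → 'P' (inner except ValueError) → 'F' (inner finally) → 'V' (try body, no exception) → 'M' (after the try/except). Output: ZRPFVM

Answer: ZRPFVM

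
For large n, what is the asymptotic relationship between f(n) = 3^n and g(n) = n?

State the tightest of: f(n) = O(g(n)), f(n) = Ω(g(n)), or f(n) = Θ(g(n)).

3^n vs n: f(n) = Ω(g(n)) but not O(g(n)) — 3^n grows strictly faster than n.

Answer: f(n) = Ω(g(n)) but not O(g(n)) — 3^n grows strictly faster than n.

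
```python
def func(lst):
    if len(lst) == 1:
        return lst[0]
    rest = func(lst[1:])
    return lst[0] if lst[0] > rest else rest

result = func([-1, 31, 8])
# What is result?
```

Recursive max over [-1, 31, 8] = 31

Answer: 31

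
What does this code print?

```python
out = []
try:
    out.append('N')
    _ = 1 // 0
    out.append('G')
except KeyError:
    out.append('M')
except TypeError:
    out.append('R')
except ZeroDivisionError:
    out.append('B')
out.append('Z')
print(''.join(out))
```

Execution trace: 'N' (try body) → 'B' (except ZeroDivisionError) → 'Z' (after the try/except). Output: NBZ

Answer: NBZ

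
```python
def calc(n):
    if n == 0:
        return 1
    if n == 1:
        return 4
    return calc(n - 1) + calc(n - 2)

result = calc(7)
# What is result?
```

Build up from base cases: calc(0)=1, calc(1)=4, calc(2)=5, calc(3)=9, calc(4)=14, calc(5)=23, calc(6)=37, ..., calc(7)=60

Answer: 60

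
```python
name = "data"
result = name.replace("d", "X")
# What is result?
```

Trace:
`name = "data"` → name = 'data'
`result = name.replace("d", "X")` → result = 'Xata'
So result = 'Xata'

Answer: 'Xata'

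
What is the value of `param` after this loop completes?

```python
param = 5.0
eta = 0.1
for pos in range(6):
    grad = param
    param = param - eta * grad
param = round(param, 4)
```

Gradient descent: w = 5.0 * (1 - 0.1)^6
`param` takes the values: 5.0 → 4.5 → 4.05 → 3.645 → 3.2805 → 2.95245 → 2.657205 → 2.6572

Answer: 2.6572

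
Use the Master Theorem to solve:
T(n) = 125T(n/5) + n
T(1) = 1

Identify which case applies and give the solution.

a=125, b=5, f(n)=n. log_5(125) = 3. Since c=1 < 3, Case 1 applies: T(n) = Θ(n^log_b(a)) = O(n^3).

Answer: O(n^3) - Case 1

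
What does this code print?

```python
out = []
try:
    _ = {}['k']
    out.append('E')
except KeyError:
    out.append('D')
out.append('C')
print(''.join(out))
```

Execution trace: 'D' (except KeyError) → 'C' (after the try/except). Output: DC

Answer: DC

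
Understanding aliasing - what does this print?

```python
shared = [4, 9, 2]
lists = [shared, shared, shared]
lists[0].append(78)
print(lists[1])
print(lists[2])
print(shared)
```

Key concept: list of same reference.
Step by step:
`shared = [4, 9, 2]` → shared = [4, 9, 2]
`lists = [shared, shared, shared]` → lists = [[4, 9, 2], [4, 9, 2], [4, 9, 2]]
`lists[0].append(78)` → shared = [4, 9, 2, 78]; lists = [[4, 9, 2, 78], [4, 9, 2, 78], [4, 9, 2, 78]]
`print(lists[1])` → prints [4, 9, 2, 78]
`print(lists[2])` → prints [4, 9, 2, 78]
`print(shared)` → prints [4, 9, 2, 78]

Answer:
[4, 9, 2, 78]
[4, 9, 2, 78]
[4, 9, 2, 78]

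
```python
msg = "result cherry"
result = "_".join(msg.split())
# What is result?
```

Trace:
`msg = "result cherry"` → msg = 'result cherry'
`result = "_".join(msg.split())` → result = 'result_cherry'
So result = 'result_cherry'

Answer: 'result_cherry'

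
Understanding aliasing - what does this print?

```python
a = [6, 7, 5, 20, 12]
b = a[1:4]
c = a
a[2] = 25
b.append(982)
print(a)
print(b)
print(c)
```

Key concept: slice vs alias.
Step by step:
`a = [6, 7, 5, 20, 12]` → a = [6, 7, 5, 20, 12]
`b = a[1:4]` → b = [7, 5, 20]
`c = a` → c = [6, 7, 5, 20, 12] (same object as a)
`a[2] = 25` → a = [6, 7, 25, 20, 12] (same object as c); c = [6, 7, 25, 20, 12] (same object as a)
`b.append(982)` → b = [7, 5, 20, 982]
`print(a)` → prints [6, 7, 25, 20, 12]
`print(b)` → prints [7, 5, 20, 982]
`print(c)` → prints [6, 7, 25, 20, 12]

Answer:
[6, 7, 25, 20, 12]
[7, 5, 20, 982]
[6, 7, 25, 20, 12]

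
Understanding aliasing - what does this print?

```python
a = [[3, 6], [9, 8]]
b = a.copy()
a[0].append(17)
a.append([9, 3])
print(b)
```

Key concept: shallow copy with nested lists.
Step by step:
`a = [[3, 6], [9, 8]]` → a = [[3, 6], [9, 8]]
`b = a.copy()` → b = [[3, 6], [9, 8]]
`a[0].append(17)` → a = [[3, 6, 17], [9, 8]]; b = [[3, 6, 17], [9, 8]]
`a.append([9, 3])` → a = [[3, 6, 17], [9, 8], [9, 3]]
`print(b)` → prints [[3, 6, 17], [9, 8]]

Answer: [[3, 6, 17], [9, 8]]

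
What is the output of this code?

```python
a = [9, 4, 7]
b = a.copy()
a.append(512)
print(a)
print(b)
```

Key concept: list.copy() creates independent copy.
Step by step:
`a = [9, 4, 7]` → a = [9, 4, 7]
`b = a.copy()` → b = [9, 4, 7]
`a.append(512)` → a = [9, 4, 7, 512]
`print(a)` → prints [9, 4, 7, 512]
`print(b)` → prints [9, 4, 7]

Answer:
[9, 4, 7, 512]
[9, 4, 7]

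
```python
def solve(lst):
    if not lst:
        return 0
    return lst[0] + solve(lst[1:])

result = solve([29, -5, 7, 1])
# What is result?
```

29 + (-5) + 7 + 1 + 0 = 32

Answer: 32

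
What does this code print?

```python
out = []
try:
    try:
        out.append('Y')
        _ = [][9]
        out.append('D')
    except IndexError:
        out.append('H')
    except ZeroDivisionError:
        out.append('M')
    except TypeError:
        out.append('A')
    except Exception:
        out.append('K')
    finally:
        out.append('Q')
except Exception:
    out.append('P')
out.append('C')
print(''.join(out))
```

Execution trace: 'Y' (inner try body) → 'H' (inner except IndexError) → 'Q' (inner finally) → 'C' (after the try/except). Output: YHQC

Answer: YHQC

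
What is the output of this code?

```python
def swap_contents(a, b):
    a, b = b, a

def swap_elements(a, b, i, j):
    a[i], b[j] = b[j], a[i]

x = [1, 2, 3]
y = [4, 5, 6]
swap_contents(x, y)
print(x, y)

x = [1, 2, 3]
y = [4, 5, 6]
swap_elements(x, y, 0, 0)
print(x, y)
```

Key concept: parameter rebinding vs mutation.
Step by step:
`x = [1, 2, 3]` → x = [1, 2, 3]
`y = [4, 5, 6]` → y = [4, 5, 6]
`swap_contents(x, y)` → no visible change to tracked variables
`print(x, y)` → prints [1, 2, 3] [4, 5, 6]
`x = [1, 2, 3]` → x = [1, 2, 3]
`y = [4, 5, 6]` → y = [4, 5, 6]
`swap_elements(x, y, 0, 0)` → x = [4, 2, 3]; y = [1, 5, 6]
`print(x, y)` → prints [4, 2, 3] [1, 5, 6]

Answer:
[1, 2, 3] [4, 5, 6]
[4, 2, 3] [1, 5, 6]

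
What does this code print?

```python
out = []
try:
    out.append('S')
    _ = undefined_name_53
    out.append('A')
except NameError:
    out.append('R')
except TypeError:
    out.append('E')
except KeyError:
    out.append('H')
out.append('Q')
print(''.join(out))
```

Execution trace: 'S' (try body) → 'R' (except NameError) → 'Q' (after the try/except). Output: SRQ

Answer: SRQ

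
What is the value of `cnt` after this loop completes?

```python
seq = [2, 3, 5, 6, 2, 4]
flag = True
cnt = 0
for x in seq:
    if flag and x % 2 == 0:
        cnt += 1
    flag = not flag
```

Count even values at even positions
`cnt` takes the values: 0 → 1 → 2

Answer: 2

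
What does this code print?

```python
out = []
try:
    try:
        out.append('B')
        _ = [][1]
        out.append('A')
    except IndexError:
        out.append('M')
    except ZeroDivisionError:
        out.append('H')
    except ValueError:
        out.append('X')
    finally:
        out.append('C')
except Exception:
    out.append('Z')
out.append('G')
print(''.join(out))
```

Execution trace: 'B' (inner try body) → 'M' (inner except IndexError) → 'C' (inner finally) → 'G' (after the try/except). Output: BMCG

Answer: BMCG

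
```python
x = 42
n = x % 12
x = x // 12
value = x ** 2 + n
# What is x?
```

Trace:
`x = 42` → x = 42
`n = x % 12` → n = 6
`x = x // 12` → x = 3
`value = x ** 2 + n` → value = 15
So x = 3

Answer: 3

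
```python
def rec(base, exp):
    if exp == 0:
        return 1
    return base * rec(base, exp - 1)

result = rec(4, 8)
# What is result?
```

rec(4, 8) = 4 * 4 * 4 * 4 * 4 * 4 * 4 * 4 = 65536

Answer: 65536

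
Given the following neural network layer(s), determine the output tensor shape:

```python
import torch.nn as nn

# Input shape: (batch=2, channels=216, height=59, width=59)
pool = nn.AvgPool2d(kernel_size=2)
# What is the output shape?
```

Input: (2, 216, 59, 59) -> Output: (2, 216, 29, 29)

Answer: (2, 216, 29, 29)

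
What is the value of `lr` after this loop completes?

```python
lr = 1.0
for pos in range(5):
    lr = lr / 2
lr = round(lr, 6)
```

Halving LR 5 times: 1 / 2^5
`lr` takes the values: 1.0 → 0.5 → 0.25 → 0.125 → 0.0625 → 0.03125

Answer: 0.03125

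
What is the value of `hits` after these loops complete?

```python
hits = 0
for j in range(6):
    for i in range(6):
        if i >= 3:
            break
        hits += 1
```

Inner breaks at 3, outer runs 6 times
`hits` takes the values: 0 → 1 → 2 → 3 → 4 → 5 → 6 → 7 → 8 → 9 → 10 → 11 → 12 → 13 → 14 → 15 → 16 → 17 → 18

Answer: 18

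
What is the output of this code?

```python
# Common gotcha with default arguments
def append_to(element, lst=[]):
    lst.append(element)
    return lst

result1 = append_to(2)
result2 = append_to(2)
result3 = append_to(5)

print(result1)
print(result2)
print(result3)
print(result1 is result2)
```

Key concept: mutable default argument gotcha.
Step by step:
`result1 = append_to(2)` → result1 = [2]
`result2 = append_to(2)` → result1 = [2, 2] (same object as result2); result2 = [2, 2] (same object as result1)
`result3 = append_to(5)` → result1 = [2, 2, 5] (same object as result2, result3); result2 = [2, 2, 5] (same object as result1, result3); result3 = [2, 2, 5] (same object as result1, result2)
`print(result1)` → prints [2, 2, 5]
`print(result2)` → prints [2, 2, 5]
`print(result3)` → prints [2, 2, 5]
`print(result1 is result2)` → prints True

Answer:
[2, 2, 5]
[2, 2, 5]
[2, 2, 5]
True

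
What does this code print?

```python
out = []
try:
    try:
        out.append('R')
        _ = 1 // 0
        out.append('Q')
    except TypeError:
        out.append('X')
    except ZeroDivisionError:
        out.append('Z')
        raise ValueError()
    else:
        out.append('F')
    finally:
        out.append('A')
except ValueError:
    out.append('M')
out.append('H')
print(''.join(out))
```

Execution trace: 'R' (inner try body) → 'Z' (inner except ZeroDivisionError) → 'A' (inner finally) → 'M' (outer except ValueError) → 'H' (after the try/except). Output: RZAMH

Answer: RZAMH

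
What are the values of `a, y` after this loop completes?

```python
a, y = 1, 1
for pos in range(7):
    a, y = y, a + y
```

Fibonacci: after 7 iterations
`a, y` takes the values: (1, 1) → (1, 2) → (2, 3) → (3, 5) → (5, 8) → (8, 13) → (13, 21) → (21, 34)

Answer: 21, 34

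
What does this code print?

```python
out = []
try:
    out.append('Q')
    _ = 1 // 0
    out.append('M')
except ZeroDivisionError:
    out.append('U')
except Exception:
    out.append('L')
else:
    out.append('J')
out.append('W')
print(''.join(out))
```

Execution trace: 'Q' (try body) → 'U' (except ZeroDivisionError) → 'W' (after the try/except). Output: QUW

Answer: QUW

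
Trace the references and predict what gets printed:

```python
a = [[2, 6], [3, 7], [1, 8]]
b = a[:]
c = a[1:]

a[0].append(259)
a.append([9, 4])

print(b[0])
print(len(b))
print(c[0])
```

Key concept: slice with nested mutation.
Step by step:
`a = [[2, 6], [3, 7], [1, 8]]` → a = [[2, 6], [3, 7], [1, 8]]
`b = a[:]` → b = [[2, 6], [3, 7], [1, 8]]
`c = a[1:]` → c = [[3, 7], [1, 8]]
`a[0].append(259)` → a = [[2, 6, 259], [3, 7], [1, 8]]; b = [[2, 6, 259], [3, 7], [1, 8]]
`a.append([9, 4])` → a = [[2, 6, 259], [3, 7], [1, 8], [9, 4]]
`print(b[0])` → prints [2, 6, 259]
`print(len(b))` → prints 3
`print(c[0])` → prints [3, 7]

Answer:
[2, 6, 259]
3
[3, 7]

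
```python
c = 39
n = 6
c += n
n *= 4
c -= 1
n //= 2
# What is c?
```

Trace:
`c = 39` → c = 39
`n = 6` → n = 6
`c += n` → c = 45
`n *= 4` → n = 24
`c -= 1` → c = 44
`n //= 2` → n = 12
So c = 44

Answer: 44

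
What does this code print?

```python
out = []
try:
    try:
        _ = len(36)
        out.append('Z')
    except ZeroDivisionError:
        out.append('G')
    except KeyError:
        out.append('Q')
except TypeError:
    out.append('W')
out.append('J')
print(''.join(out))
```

Execution trace: 'W' (outer except TypeError) → 'J' (after the try/except). Output: WJ

Answer: WJ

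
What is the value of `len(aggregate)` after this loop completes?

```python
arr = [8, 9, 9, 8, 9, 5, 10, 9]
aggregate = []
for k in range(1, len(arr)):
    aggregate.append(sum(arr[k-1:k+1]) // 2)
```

Number of 2-element averages
`aggregate` takes the values: [] → [8] → [8, 9] → [8, 9, 8] → [8, 9, 8, 8] → [8, 9, 8, 8, 7] → [8, 9, 8, 8, 7, 7] → [8, 9, 8, 8, 7, 7, 9]
So `len(aggregate)` = 7

Answer: 7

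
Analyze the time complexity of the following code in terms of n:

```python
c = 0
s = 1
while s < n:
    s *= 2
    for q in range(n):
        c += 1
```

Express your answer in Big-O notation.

Each loop level contributes: log n × n. Multiplying the contributions gives O(n log n).

Answer: O(n log n)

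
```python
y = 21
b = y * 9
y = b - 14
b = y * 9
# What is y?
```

Trace:
`y = 21` → y = 21
`b = y * 9` → b = 189
`y = b - 14` → y = 175
`b = y * 9` → b = 1575
So y = 175

Answer: 175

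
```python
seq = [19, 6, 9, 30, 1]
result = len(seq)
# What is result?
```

Trace:
`seq = [19, 6, 9, 30, 1]` → seq = [19, 6, 9, 30, 1]
`result = len(seq)` → result = 5
So result = 5

Answer: 5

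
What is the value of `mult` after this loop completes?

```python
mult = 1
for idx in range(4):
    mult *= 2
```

2^4 = 16
`mult` takes the values: 1 → 2 → 4 → 8 → 16

Answer: 16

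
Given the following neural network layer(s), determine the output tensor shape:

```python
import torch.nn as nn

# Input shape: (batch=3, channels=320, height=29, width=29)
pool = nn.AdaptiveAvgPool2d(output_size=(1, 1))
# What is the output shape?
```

Input: (3, 320, 29, 29) -> Output: (3, 320, 1, 1)

Answer: (3, 320, 1, 1)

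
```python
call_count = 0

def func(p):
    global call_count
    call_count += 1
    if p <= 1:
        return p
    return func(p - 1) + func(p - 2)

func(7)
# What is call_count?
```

Calls(p) = 1 + Calls(p-1) + Calls(p-2); Calls(0)=Calls(1)=1. For p=7 this gives 41.

Answer: 41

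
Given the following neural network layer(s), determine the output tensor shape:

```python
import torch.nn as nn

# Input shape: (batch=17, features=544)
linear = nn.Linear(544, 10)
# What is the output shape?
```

Input: (17, 544) -> Output: (17, 10)

Answer: (17, 10)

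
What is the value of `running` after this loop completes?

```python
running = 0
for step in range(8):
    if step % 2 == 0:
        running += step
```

Sum of even numbers 0 to 7
`running` takes the values: 0 → 2 → 6 → 12

Answer: 12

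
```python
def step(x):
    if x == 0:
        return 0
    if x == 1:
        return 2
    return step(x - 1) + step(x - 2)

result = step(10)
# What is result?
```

Build up from base cases: step(0)=0, step(1)=2, step(2)=2, step(3)=4, step(4)=6, step(5)=10, step(6)=16, ..., step(10)=110

Answer: 110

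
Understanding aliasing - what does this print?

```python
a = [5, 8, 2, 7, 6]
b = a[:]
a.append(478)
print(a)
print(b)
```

Key concept: slice [:] creates copy.
Step by step:
`a = [5, 8, 2, 7, 6]` → a = [5, 8, 2, 7, 6]
`b = a[:]` → b = [5, 8, 2, 7, 6]
`a.append(478)` → a = [5, 8, 2, 7, 6, 478]
`print(a)` → prints [5, 8, 2, 7, 6, 478]
`print(b)` → prints [5, 8, 2, 7, 6]

Answer:
[5, 8, 2, 7, 6, 478]
[5, 8, 2, 7, 6]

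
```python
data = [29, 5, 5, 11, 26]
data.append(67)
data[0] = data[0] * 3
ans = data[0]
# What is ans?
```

Trace:
`data = [29, 5, 5, 11, 26]` → data = [29, 5, 5, 11, 26]
`data.append(67)` → data = [29, 5, 5, 11, 26, 67]
`data[0] = data[0] * 3` → data = [87, 5, 5, 11, 26, 67]
`ans = data[0]` → ans = 87
So ans = 87

Answer: 87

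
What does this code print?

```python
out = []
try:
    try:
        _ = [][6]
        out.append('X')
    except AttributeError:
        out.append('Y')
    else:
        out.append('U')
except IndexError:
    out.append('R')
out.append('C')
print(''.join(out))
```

Execution trace: 'R' (outer except IndexError) → 'C' (after the try/except). Output: RC

Answer: RC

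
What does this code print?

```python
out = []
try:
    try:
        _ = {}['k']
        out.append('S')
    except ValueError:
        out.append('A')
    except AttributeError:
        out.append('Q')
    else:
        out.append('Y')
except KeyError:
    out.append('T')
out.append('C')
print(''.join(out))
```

Execution trace: 'T' (outer except KeyError) → 'C' (after the try/except). Output: TC

Answer: TC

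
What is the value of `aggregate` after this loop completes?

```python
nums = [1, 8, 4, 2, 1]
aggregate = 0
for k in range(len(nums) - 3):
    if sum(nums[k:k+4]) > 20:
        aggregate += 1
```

Count windows with sum > 20
`aggregate` takes the values: 0

Answer: 0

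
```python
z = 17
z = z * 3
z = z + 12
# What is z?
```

Trace:
`z = 17` → z = 17
`z = z * 3` → z = 51
`z = z + 12` → z = 63
So z = 63

Answer: 63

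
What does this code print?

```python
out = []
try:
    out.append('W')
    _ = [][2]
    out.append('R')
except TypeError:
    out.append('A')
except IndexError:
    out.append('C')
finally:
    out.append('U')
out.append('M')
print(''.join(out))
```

Execution trace: 'W' (try body) → 'C' (except IndexError) → 'U' (finally) → 'M' (after the try/except). Output: WCUM

Answer: WCUM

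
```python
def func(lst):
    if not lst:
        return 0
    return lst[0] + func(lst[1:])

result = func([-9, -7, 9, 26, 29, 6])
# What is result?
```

(-9) + (-7) + 9 + 26 + 29 + 6 + 0 = 54

Answer: 54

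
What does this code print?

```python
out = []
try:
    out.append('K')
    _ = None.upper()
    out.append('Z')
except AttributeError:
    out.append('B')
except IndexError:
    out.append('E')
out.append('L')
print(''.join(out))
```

Execution trace: 'K' (try body) → 'B' (except AttributeError) → 'L' (after the try/except). Output: KBL

Answer: KBL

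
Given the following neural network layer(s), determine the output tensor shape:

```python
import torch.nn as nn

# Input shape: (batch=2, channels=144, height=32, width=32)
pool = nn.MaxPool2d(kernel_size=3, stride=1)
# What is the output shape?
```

Input: (2, 144, 32, 32) -> Output: (2, 144, 30, 30)

Answer: (2, 144, 30, 30)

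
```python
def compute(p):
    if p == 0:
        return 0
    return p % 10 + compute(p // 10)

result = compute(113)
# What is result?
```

Sum of digits of 113: 3 + 1 + 1 = 5

Answer: 5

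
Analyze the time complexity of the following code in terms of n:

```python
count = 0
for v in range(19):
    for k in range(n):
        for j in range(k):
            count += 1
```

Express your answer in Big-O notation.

Each loop level contributes: 1 × n × n. Multiplying the contributions gives O(n^2).

Answer: O(n^2)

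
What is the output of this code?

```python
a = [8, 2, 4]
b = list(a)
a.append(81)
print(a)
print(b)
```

Key concept: list() constructor creates copy.
Step by step:
`a = [8, 2, 4]` → a = [8, 2, 4]
`b = list(a)` → b = [8, 2, 4]
`a.append(81)` → a = [8, 2, 4, 81]
`print(a)` → prints [8, 2, 4, 81]
`print(b)` → prints [8, 2, 4]

Answer:
[8, 2, 4, 81]
[8, 2, 4]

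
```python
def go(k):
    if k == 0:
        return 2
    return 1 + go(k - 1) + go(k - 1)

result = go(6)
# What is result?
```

go(k) = 1 + 2·go(k-1), go(0)=2. Closed form: (2+1)·2^6 - 1 = 191.

Answer: 191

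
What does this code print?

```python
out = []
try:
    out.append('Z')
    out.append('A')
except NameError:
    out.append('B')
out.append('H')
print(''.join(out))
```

Execution trace: 'Z' (try body) → 'A' (try body, no exception) → 'H' (after the try/except). Output: ZAH

Answer: ZAH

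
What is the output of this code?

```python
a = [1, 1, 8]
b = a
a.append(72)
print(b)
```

Key concept: basic list aliasing.
Step by step:
`a = [1, 1, 8]` → a = [1, 1, 8]
`b = a` → b = [1, 1, 8] (same object as a)
`a.append(72)` → a = [1, 1, 8, 72] (same object as b); b = [1, 1, 8, 72] (same object as a)
`print(b)` → prints [1, 1, 8, 72]

Answer: [1, 1, 8, 72]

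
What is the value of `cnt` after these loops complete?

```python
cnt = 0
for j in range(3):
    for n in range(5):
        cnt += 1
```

3 * 5 = 15
`cnt` takes the values: 0 → 1 → 2 → 3 → 4 → 5 → 6 → 7 → 8 → 9 → 10 → 11 → 12 → 13 → 14 → 15

Answer: 15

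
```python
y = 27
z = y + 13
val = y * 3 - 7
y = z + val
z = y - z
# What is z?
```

Trace:
`y = 27` → y = 27
`z = y + 13` → z = 40
`val = y * 3 - 7` → val = 74
`y = z + val` → y = 114
`z = y - z` → z = 74
So z = 74

Answer: 74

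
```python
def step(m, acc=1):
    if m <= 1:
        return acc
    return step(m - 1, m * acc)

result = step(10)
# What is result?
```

Accumulator trace (n, acc): (10, 1) -> (9, 10) -> (8, 90) -> (7, 720) -> (6, 5040) -> (5, 30240) -> (4, 151200) -> (3, 604800) -> (2, 1814400) -> (1, 3628800) -> return 3628800

Answer: 3628800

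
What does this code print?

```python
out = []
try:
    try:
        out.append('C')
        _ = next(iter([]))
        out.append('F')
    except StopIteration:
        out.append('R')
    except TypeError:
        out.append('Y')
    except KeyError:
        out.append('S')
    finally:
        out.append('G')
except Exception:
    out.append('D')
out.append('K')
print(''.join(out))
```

Execution trace: 'C' (inner try body) → 'R' (inner except StopIteration) → 'G' (inner finally) → 'K' (after the try/except). Output: CRGK

Answer: CRGK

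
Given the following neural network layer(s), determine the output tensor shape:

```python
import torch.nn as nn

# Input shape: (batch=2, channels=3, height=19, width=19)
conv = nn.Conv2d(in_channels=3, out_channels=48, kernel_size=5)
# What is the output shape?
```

Input: (2, 3, 19, 19) -> Output: (2, 48, 15, 15)

Answer: (2, 48, 15, 15)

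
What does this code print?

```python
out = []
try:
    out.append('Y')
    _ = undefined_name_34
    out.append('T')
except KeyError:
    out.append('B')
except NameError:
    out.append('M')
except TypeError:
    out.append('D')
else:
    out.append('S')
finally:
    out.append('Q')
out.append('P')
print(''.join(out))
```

Execution trace: 'Y' (try body) → 'M' (except NameError) → 'Q' (finally) → 'P' (after the try/except). Output: YMQP

Answer: YMQP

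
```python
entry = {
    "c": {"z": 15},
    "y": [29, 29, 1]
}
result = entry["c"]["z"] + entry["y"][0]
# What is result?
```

Trace:
`entry = { ...` → entry = {'c': {'z': 15}, 'y': [29, 29, 1]}
`result = entry["c"]["z"] + entry["y"][0]` → result = 44
So result = 44

Answer: 44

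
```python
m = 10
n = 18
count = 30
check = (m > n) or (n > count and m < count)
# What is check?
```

Trace:
`m = 10` → m = 10
`n = 18` → n = 18
`count = 30` → count = 30
`check = (m > n) or (n > count and m < count)` → check = False
So check = False

Answer: False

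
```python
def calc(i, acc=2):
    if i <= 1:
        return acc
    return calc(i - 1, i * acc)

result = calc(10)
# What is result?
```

Accumulator trace (n, acc): (10, 2) -> (9, 20) -> (8, 180) -> (7, 1440) -> (6, 10080) -> (5, 60480) -> (4, 302400) -> (3, 1209600) -> (2, 3628800) -> (1, 7257600) -> return 7257600

Answer: 7257600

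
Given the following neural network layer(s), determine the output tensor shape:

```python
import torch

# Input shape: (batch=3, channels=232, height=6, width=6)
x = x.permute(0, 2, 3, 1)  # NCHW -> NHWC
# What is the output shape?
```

Input: (3, 232, 6, 6) -> Output: (3, 6, 6, 232)

Answer: (3, 6, 6, 232)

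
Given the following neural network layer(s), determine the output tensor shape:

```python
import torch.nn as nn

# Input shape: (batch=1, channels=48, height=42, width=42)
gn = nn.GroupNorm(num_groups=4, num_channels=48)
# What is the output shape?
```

Input: (1, 48, 42, 42) -> Output: (1, 48, 42, 42)

Answer: (1, 48, 42, 42)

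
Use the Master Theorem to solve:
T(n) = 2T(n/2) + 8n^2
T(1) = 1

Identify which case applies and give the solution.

a=2, b=2, f(n)=8n^2. log_2(2) = 1. Since c=2 > 1 and the regularity condition holds (2(n/2)^2 = (2/2^2)n^2 with 2/2^2 < 1), Case 3 applies: T(n) = Θ(f(n)) = O(n^2).

Answer: O(n^2) - Case 3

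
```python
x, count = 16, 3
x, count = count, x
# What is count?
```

Trace:
`x, count = 16, 3` → x = 16; count = 3
`x, count = count, x` → x = 3; count = 16
So count = 16

Answer: 16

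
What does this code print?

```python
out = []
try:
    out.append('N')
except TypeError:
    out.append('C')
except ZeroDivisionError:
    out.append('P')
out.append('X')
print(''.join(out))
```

Execution trace: 'N' (try body, no exception) → 'X' (after the try/except). Output: NX

Answer: NX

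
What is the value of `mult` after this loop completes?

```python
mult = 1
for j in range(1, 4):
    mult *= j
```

3! = 6
`mult` takes the values: 1 → 2 → 6

Answer: 6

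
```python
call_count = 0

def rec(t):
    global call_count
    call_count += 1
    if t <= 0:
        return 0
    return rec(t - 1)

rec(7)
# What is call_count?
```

Linear recursion stepping by 1: 8 calls from t=7 down to ≤0.

Answer: 8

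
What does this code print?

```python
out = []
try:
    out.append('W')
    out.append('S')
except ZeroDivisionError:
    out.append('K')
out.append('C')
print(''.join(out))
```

Execution trace: 'W' (try body) → 'S' (try body, no exception) → 'C' (after the try/except). Output: WSC

Answer: WSC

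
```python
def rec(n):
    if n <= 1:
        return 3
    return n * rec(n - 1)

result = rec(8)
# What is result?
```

rec(8) = 8 * 7 * 6 * 5 * 4 * 3 * 2 * 3 = 120960

Answer: 120960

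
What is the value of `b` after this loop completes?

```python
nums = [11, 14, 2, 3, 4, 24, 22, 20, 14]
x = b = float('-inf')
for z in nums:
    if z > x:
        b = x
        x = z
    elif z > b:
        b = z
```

Second largest (with repeats) in [11, 14, 2, 3, 4, 24, 22, 20, 14]
`b` takes the values: -inf → 11 → 14 → 22

Answer: 22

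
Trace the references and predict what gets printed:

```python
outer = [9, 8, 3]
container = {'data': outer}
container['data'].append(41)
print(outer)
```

Key concept: dict holds reference to list.
Step by step:
`outer = [9, 8, 3]` → outer = [9, 8, 3]
`container = {'data': outer}` → container = {'data': [9, 8, 3]}
`container['data'].append(41)` → outer = [9, 8, 3, 41]; container = {'data': [9, 8, 3, 41]}
`print(outer)` → prints [9, 8, 3, 41]

Answer: [9, 8, 3, 41]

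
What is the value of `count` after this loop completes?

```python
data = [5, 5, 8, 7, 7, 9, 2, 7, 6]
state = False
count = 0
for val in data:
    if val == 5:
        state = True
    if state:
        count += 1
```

Count elements after first 5 in [5, 5, 8, 7, 7, 9, 2, 7, 6]
`count` takes the values: 0 → 1 → 2 → 3 → 4 → 5 → 6 → 7 → 8 → 9

Answer: 9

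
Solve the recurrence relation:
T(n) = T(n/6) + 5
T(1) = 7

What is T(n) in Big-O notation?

Each step divides n by 6 and adds 5. After log_6(n) steps we reach T(1)=7. So T(n) = 5·log_6(n) + 7 = O(log n).

Answer: O(log n)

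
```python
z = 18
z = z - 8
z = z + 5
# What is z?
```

Trace:
`z = 18` → z = 18
`z = z - 8` → z = 10
`z = z + 5` → z = 15
So z = 15

Answer: 15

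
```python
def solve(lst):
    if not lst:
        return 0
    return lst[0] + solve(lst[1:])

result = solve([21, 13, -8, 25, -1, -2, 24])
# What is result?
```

21 + 13 + (-8) + 25 + (-1) + (-2) + 24 + 0 = 72

Answer: 72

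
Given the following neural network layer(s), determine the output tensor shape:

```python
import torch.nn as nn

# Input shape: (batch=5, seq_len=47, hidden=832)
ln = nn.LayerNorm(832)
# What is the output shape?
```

Input: (5, 47, 832) -> Output: (5, 47, 832)

Answer: (5, 47, 832)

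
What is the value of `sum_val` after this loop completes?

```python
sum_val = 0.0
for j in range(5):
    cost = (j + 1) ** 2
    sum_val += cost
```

Sum of squared losses 1² + 2² + ... + 5²
`sum_val` takes the values: 0.0 → 1.0 → 5.0 → 14.0 → 30.0 → 55.0

Answer: 55.0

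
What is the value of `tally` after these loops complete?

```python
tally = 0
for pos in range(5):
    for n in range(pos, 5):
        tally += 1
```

Upper triangle: 5 + 4 + ... + 1
`tally` takes the values: 0 → 1 → 2 → 3 → 4 → 5 → 6 → 7 → 8 → 9 → 10 → 11 → 12 → 13 → 14 → 15

Answer: 15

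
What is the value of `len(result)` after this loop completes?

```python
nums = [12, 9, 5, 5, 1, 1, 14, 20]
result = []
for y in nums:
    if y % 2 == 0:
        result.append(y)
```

Count even numbers in [12, 9, 5, 5, 1, 1, 14, 20]
`result` takes the values: [] → [12] → [12, 14] → [12, 14, 20]
So `len(result)` = 3

Answer: 3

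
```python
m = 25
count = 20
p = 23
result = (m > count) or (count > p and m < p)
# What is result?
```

Trace:
`m = 25` → m = 25
`count = 20` → count = 20
`p = 23` → p = 23
`result = (m > count) or (count > p and m < p)` → result = True
So result = True

Answer: True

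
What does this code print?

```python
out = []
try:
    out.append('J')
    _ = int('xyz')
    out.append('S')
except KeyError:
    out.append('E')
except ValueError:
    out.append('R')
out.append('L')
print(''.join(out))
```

Execution trace: 'J' (try body) → 'R' (except ValueError) → 'L' (after the try/except). Output: JRL

Answer: JRL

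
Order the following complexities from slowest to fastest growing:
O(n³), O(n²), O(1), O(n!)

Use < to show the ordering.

Ordered by growth rate: O(1) < O(n²) < O(n³) < O(n!)

Answer: O(1) < O(n²) < O(n³) < O(n!)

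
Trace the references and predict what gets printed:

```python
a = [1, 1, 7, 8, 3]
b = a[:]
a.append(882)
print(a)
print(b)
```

Key concept: slice [:] creates copy.
Step by step:
`a = [1, 1, 7, 8, 3]` → a = [1, 1, 7, 8, 3]
`b = a[:]` → b = [1, 1, 7, 8, 3]
`a.append(882)` → a = [1, 1, 7, 8, 3, 882]
`print(a)` → prints [1, 1, 7, 8, 3, 882]
`print(b)` → prints [1, 1, 7, 8, 3]

Answer:
[1, 1, 7, 8, 3, 882]
[1, 1, 7, 8, 3]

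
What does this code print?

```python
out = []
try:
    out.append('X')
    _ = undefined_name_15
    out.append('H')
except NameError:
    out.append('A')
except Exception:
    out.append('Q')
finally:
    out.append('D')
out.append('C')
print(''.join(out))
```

Execution trace: 'X' (try body) → 'A' (except NameError) → 'D' (finally) → 'C' (after the try/except). Output: XADC

Answer: XADC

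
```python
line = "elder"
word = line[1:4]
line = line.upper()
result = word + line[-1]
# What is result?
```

Trace:
`line = "elder"` → line = 'elder'
`word = line[1:4]` → word = 'lde'
`line = line.upper()` → line = 'ELDER'
`result = word + line[-1]` → result = 'ldeR'
So result = 'ldeR'

Answer: 'ldeR'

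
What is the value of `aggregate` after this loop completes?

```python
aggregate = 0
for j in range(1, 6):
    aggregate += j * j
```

Sum of squares 1² to 5² = 55
`aggregate` takes the values: 0 → 1 → 5 → 14 → 30 → 55

Answer: 55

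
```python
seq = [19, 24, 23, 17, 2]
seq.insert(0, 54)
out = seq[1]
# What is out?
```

Trace:
`seq = [19, 24, 23, 17, 2]` → seq = [19, 24, 23, 17, 2]
`seq.insert(0, 54)` → seq = [54, 19, 24, 23, 17, 2]
`out = seq[1]` → out = 19
So out = 19

Answer: 19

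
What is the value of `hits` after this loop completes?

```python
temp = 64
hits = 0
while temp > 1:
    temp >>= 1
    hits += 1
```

Count right shifts until 1
`hits` takes the values: 0 → 1 → 2 → 3 → 4 → 5 → 6

Answer: 6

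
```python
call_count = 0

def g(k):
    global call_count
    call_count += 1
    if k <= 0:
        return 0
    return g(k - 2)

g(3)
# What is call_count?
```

Linear recursion stepping by 2: 3 calls from k=3 down to ≤0.

Answer: 3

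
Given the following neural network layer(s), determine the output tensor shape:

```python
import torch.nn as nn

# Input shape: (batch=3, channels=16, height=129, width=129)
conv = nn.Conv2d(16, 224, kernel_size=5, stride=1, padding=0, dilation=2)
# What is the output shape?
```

Input: (3, 16, 129, 129) -> Output: (3, 224, 121, 121)

Answer: (3, 224, 121, 121)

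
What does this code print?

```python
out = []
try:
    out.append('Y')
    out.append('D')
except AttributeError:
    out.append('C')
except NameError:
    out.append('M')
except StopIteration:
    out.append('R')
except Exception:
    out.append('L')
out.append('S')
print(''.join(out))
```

Execution trace: 'Y' (try body) → 'D' (try body, no exception) → 'S' (after the try/except). Output: YDS

Answer: YDS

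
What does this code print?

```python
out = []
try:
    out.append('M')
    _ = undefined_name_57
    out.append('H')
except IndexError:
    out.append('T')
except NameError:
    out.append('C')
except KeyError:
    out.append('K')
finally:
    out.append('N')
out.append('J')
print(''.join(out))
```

Execution trace: 'M' (try body) → 'C' (except NameError) → 'N' (finally) → 'J' (after the try/except). Output: MCNJ

Answer: MCNJ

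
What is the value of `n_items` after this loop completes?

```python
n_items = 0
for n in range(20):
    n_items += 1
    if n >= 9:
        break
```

Loop breaks when n reaches 9, n_items is 10
`n_items` takes the values: 0 → 1 → 2 → 3 → 4 → 5 → 6 → 7 → 8 → 9 → 10

Answer: 10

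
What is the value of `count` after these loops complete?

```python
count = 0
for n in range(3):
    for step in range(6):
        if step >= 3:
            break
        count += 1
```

Inner breaks at 3, outer runs 3 times
`count` takes the values: 0 → 1 → 2 → 3 → 4 → 5 → 6 → 7 → 8 → 9

Answer: 9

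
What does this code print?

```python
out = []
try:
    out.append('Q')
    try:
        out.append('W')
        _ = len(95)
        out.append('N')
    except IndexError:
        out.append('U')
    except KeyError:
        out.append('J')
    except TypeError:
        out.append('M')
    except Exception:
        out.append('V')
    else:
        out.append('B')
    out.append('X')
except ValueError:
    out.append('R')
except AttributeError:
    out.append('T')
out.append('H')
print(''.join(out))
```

Execution trace: 'Q' (try body) → 'W' (inner try body) → 'M' (inner except TypeError) → 'X' (try body, no exception) → 'H' (after the try/except). Output: QWMXH

Answer: QWMXH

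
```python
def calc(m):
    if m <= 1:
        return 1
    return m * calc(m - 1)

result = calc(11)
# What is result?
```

calc(11) = 11 * 10 * 9 * 8 * 7 * 6 * 5 * 4 * 3 * 2 * 1 = 39916800

Answer: 39916800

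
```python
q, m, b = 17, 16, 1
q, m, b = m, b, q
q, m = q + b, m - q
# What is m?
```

Trace:
`q, m, b = 17, 16, 1` → q = 17; m = 16; b = 1
`q, m, b = m, b, q` → q = 16; m = 1; b = 17
`q, m = q + b, m - q` → q = 33; m = -15
So m = -15

Answer: -15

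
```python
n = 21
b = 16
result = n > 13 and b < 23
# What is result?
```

Trace:
`n = 21` → n = 21
`b = 16` → b = 16
`result = n > 13 and b < 23` → result = True
So result = True

Answer: True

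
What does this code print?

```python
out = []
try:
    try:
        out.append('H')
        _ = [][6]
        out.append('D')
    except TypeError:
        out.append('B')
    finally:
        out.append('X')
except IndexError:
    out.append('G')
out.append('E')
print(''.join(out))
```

Execution trace: 'H' (try body) → 'X' (finally) → 'G' (outer except IndexError) → 'E' (after the try/except). Output: HXGE

Answer: HXGE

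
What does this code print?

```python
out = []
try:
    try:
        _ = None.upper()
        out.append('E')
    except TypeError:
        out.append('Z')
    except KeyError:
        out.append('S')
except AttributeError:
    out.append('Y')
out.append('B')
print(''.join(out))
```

Execution trace: 'Y' (outer except AttributeError) → 'B' (after the try/except). Output: YB

Answer: YB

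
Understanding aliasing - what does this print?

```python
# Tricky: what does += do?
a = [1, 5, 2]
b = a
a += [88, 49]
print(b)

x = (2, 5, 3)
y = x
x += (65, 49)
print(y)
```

Key concept: += behavior differs for mutable vs immutable.
Step by step:
`a = [1, 5, 2]` → a = [1, 5, 2]
`b = a` → b = [1, 5, 2] (same object as a)
`a += [88, 49]` → a = [1, 5, 2, 88, 49] (same object as b); b = [1, 5, 2, 88, 49] (same object as a)
`print(b)` → prints [1, 5, 2, 88, 49]
`x = (2, 5, 3)` → x = (2, 5, 3)
`y = x` → y = (2, 5, 3)
`x += (65, 49)` → x = (2, 5, 3, 65, 49)
`print(y)` → prints (2, 5, 3)

Answer:
[1, 5, 2, 88, 49]
(2, 5, 3)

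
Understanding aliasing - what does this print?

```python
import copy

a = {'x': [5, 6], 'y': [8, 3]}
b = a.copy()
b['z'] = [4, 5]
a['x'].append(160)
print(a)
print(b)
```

Key concept: shallow copy of dict with mutable values.
Step by step:
`a = {'x': [5, 6], 'y': [8, 3]}` → a = {'x': [5, 6], 'y': [8, 3]}
`b = a.copy()` → b = {'x': [5, 6], 'y': [8, 3]}
`b['z'] = [4, 5]` → b = {'x': [5, 6], 'y': [8, 3], 'z': [4, 5]}
`a['x'].append(160)` → a = {'x': [5, 6, 160], 'y': [8, 3]}; b = {'x': [5, 6, 160], 'y': [8, 3], 'z': [4, 5]}
`print(a)` → prints {'x': [5, 6, 160], 'y': [8, 3]}
`print(b)` → prints {'x': [5, 6, 160], 'y': [8, 3], 'z': [4, 5]}

Answer:
{'x': [5, 6, 160], 'y': [8, 3]}
{'x': [5, 6, 160], 'y': [8, 3], 'z': [4, 5]}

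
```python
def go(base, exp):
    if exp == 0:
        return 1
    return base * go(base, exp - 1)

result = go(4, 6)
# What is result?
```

go(4, 6) = 4 * 4 * 4 * 4 * 4 * 4 = 4096

Answer: 4096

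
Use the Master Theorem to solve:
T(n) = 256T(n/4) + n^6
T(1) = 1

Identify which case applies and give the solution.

a=256, b=4, f(n)=n^6. log_4(256) = 4. Since c=6 > 4 and the regularity condition holds (256(n/4)^6 = (256/4^6)n^6 with 256/4^6 < 1), Case 3 applies: T(n) = Θ(f(n)) = O(n^6).

Answer: O(n^6) - Case 3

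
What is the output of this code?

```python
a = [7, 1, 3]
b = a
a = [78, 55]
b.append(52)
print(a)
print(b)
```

Key concept: rebinding vs mutation: a is rebound to a new list, b still points at the original.
Step by step:
`a = [7, 1, 3]` → a = [7, 1, 3]
`b = a` → b = [7, 1, 3] (same object as a)
`a = [78, 55]` → a = [78, 55]
`b.append(52)` → b = [7, 1, 3, 52]
`print(a)` → prints [78, 55]
`print(b)` → prints [7, 1, 3, 52]

Answer:
[78, 55]
[7, 1, 3, 52]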